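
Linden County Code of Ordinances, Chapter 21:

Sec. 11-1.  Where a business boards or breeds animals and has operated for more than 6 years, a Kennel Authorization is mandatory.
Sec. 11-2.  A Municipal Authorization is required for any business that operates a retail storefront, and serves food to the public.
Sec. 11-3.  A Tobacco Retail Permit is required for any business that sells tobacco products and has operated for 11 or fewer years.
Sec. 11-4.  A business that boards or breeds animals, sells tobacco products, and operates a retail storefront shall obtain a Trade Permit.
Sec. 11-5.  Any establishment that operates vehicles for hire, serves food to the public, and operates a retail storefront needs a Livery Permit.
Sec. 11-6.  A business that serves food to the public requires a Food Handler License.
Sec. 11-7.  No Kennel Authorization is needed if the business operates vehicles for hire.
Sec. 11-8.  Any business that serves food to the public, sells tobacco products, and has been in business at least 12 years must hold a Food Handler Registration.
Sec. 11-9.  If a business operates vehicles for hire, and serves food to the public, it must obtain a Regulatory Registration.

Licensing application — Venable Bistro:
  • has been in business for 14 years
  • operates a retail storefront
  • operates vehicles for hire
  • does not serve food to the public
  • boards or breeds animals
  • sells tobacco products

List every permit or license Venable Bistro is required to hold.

Trade Permit

Sec. 11-1. boards or breeds animals; years in business 14 > 6 → Kennel Authorization required.
Sec. 11-2. operates a retail storefront; does not serve food to the public → Municipal Authorization not required.
Sec. 11-3. sells tobacco products; years in business 14 > 11 → Tobacco Retail Permit not required.
Sec. 11-4. boards or breeds animals; sells tobacco products; operates a retail storefront → Trade Permit required.
Sec. 11-5. operates vehicles for hire; does not serve food to the public; operates a retail storefront → Livery Permit not required.
Sec. 11-6. does not serve food to the public → Food Handler License not required.
Sec. 11-7. operates vehicles for hire → exempt from Kennel Authorization.
Sec. 11-8. does not serve food to the public; sells tobacco products; years in business 14 ≥ 12 → Food Handler Registration not required.
Sec. 11-9. operates vehicles for hire; does not serve food to the public → Regulatory Registration not required.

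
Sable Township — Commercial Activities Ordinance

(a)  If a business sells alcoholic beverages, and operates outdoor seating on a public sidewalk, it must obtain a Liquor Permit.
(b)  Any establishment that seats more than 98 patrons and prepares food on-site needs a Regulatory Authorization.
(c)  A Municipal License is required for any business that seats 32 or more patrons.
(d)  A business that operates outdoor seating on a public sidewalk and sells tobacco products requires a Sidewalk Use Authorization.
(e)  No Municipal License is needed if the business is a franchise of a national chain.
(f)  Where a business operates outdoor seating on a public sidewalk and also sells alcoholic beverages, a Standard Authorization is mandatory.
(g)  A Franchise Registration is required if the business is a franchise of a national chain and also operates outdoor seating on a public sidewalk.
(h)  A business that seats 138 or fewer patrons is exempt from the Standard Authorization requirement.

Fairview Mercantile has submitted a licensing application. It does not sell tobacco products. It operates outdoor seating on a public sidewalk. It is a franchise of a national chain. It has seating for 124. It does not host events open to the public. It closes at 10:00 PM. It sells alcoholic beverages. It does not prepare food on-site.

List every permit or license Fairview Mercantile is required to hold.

Franchise Registration, Liquor Permit

(a) sells alcoholic beverages; operates outdoor seating on a public sidewalk → Liquor Permit required.
(b) seating 124 > 98; does not prepare food on-site → Regulatory Authorization not required.
(c) seating 124 ≥ 32 → Municipal License required.
(d) operates outdoor seating on a public sidewalk; does not sell tobacco products → Sidewalk Use Authorization not required.
(e) is a franchise of a national chain → exempt from Municipal License.
(f) operates outdoor seating on a public sidewalk; sells alcoholic beverages → Standard Authorization required.
(g) is a franchise of a national chain; operates outdoor seating on a public sidewalk → Franchise Registration required.
(h) seating 124 ≤ 138 → exempt from Standard Authorization.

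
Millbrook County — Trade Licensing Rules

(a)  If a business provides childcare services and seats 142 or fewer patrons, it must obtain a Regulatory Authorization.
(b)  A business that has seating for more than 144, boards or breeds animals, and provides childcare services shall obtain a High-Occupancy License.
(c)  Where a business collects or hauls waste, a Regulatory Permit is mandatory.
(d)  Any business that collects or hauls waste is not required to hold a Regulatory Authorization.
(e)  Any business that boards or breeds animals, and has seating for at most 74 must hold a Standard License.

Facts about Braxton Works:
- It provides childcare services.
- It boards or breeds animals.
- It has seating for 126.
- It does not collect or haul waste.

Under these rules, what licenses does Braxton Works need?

Regulatory Authorization

(a) provides childcare services; seating 126 ≤ 142 → Regulatory Authorization required.
(b) seating 126 ≤ 144; boards or breeds animals; provides childcare services → High-Occupancy License not required.
(c) does not collect or haul waste → Regulatory Permit not required.
(d) does not collect or haul waste → Regulatory Authorization exemption does not apply.
(e) boards or breeds animals; seating 126 > 74 → Standard License not required.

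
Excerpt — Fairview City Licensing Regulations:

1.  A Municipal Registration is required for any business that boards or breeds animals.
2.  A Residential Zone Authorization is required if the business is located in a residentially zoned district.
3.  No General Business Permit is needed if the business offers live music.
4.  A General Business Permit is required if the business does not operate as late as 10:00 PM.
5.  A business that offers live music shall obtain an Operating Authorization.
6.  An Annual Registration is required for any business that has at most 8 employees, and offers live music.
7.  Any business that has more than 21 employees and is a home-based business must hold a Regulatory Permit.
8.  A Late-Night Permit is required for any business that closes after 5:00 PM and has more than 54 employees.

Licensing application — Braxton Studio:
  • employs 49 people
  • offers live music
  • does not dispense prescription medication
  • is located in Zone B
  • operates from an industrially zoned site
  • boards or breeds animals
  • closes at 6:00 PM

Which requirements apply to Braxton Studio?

Municipal Registration, Operating Authorization

1. boards or breeds animals → Municipal Registration required.
2. is located in Zone B (not: is located in a residentially zoned district) → Residential Zone Authorization not required.
3. offers live music → exempt from General Business Permit.
4. closes 6:00 PM, at/before 10:00 PM → General Business Permit required.
5. offers live music → Operating Authorization required.
6. employees 49 > 8; offers live music → Annual Registration not required.
7. employees 49 > 21; operates from an industrially zoned site (not: is a home-based business) → Regulatory Permit not required.
8. closes 6:00 PM, after 5:00 PM; employees 49 ≤ 54 → Late-Night Permit not required.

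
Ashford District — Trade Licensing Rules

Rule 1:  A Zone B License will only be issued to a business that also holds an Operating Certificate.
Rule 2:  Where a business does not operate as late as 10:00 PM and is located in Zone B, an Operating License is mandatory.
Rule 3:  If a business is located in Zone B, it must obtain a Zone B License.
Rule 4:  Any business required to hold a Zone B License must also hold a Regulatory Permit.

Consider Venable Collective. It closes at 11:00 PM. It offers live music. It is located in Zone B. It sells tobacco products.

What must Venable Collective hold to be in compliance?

Rule 1: Zone B License is required → Operating Certificate also required.
Rule 2: closes 11:00 PM, after 10:00 PM; is located in Zone B → Operating License not required.
Rule 3: is located in Zone B → Zone B License required.
Rule 4: Zone B License is required → Regulatory Permit also required.

Operating Certificate, Regulatory Permit, Zone B License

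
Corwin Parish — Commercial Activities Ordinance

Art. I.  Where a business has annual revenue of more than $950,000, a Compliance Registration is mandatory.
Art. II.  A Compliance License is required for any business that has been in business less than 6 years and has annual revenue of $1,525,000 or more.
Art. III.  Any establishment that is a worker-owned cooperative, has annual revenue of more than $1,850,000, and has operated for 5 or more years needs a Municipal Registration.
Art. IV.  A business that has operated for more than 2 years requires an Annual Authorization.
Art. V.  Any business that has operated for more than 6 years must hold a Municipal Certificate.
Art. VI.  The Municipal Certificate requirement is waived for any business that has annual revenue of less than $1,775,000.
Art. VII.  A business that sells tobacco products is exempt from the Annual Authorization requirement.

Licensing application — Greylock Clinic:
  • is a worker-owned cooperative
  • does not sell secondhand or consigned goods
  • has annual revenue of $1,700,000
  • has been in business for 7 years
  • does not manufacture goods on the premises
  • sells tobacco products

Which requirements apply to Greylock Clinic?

Compliance Registration

Art. I. revenue $1,700,000 > $950,000 → Compliance Registration required.
Art. II. years in business 7 ≥ 6; revenue $1,700,000 ≥ $1,525,000 → Compliance License not required.
Art. III. is a worker-owned cooperative; revenue $1,700,000 ≤ $1,850,000; years in business 7 ≥ 5 → Municipal Registration not required.
Art. IV. years in business 7 > 2 → Annual Authorization required.
Art. V. years in business 7 > 6 → Municipal Certificate required.
Art. VI. revenue $1,700,000 < $1,775,000 → exempt from Municipal Certificate.
Art. VII. sells tobacco products → exempt from Annual Authorization.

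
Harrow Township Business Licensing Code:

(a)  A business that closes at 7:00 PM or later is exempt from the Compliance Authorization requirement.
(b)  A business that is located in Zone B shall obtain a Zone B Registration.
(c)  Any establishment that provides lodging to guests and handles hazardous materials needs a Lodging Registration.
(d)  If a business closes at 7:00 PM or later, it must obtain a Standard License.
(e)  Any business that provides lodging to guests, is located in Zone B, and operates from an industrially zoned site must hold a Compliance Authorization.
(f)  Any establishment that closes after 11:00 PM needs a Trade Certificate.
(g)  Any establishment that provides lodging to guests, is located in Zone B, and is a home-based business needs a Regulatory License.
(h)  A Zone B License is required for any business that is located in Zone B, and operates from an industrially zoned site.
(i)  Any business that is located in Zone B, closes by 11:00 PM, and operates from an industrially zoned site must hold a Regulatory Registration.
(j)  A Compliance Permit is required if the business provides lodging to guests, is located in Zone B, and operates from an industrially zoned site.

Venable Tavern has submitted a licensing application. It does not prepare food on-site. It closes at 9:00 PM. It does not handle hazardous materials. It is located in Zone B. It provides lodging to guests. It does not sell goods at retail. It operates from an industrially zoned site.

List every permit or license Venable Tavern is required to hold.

Compliance Permit, Regulatory Registration, Standard License, Zone B License, Zone B Registration

(a) closes 9:00 PM, after 7:00 PM → exempt from Compliance Authorization.
(b) is located in Zone B → Zone B Registration required.
(c) provides lodging to guests; does not handle hazardous materials → Lodging Registration not required.
(d) closes 9:00 PM, after 7:00 PM → Standard License required.
(e) provides lodging to guests; is located in Zone B; operates from an industrially zoned site → Compliance Authorization required.
(f) closes 9:00 PM, at/before 11:00 PM → Trade Certificate not required.
(g) provides lodging to guests; is located in Zone B; operates from an industrially zoned site (not: is a home-based business) → Regulatory License not required.
(h) is located in Zone B; operates from an industrially zoned site → Zone B License required.
(i) is located in Zone B; closes 9:00 PM, at/before 11:00 PM; operates from an industrially zoned site → Regulatory Registration required.
(j) provides lodging to guests; is located in Zone B; operates from an industrially zoned site → Compliance Permit required.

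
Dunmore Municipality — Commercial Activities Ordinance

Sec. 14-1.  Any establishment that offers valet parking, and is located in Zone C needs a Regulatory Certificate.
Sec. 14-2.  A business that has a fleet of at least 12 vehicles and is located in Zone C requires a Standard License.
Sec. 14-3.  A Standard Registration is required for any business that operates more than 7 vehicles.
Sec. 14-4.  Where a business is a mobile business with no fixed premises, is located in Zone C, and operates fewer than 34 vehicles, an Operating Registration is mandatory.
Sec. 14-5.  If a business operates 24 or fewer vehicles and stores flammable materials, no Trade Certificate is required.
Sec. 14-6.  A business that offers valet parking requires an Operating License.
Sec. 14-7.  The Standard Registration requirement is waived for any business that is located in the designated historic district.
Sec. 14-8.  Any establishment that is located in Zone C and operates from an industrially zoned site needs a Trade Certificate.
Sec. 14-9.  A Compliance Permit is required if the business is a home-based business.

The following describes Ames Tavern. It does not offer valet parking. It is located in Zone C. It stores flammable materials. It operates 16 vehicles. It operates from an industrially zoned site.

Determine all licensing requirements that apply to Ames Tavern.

Standard License, Standard Registration

Sec. 14-1. does not offer valet parking; is located in Zone C → Regulatory Certificate not required.
Sec. 14-2. vehicles 16 ≥ 12; is located in Zone C → Standard License required.
Sec. 14-3. vehicles 16 > 7 → Standard Registration required.
Sec. 14-4. operates from an industrially zoned site (not: is a mobile business with no fixed premises); is located in Zone C; vehicles 16 < 34 → Operating Registration not required.
Sec. 14-5. vehicles 16 ≤ 24; stores flammable materials → exempt from Trade Certificate.
Sec. 14-6. does not offer valet parking → Operating License not required.
Sec. 14-7. is located in Zone C (not: is located in the designated historic district) → Standard Registration exemption does not apply.
Sec. 14-8. is located in Zone C; operates from an industrially zoned site → Trade Certificate required.
Sec. 14-9. operates from an industrially zoned site (not: is a home-based business) → Compliance Permit not required.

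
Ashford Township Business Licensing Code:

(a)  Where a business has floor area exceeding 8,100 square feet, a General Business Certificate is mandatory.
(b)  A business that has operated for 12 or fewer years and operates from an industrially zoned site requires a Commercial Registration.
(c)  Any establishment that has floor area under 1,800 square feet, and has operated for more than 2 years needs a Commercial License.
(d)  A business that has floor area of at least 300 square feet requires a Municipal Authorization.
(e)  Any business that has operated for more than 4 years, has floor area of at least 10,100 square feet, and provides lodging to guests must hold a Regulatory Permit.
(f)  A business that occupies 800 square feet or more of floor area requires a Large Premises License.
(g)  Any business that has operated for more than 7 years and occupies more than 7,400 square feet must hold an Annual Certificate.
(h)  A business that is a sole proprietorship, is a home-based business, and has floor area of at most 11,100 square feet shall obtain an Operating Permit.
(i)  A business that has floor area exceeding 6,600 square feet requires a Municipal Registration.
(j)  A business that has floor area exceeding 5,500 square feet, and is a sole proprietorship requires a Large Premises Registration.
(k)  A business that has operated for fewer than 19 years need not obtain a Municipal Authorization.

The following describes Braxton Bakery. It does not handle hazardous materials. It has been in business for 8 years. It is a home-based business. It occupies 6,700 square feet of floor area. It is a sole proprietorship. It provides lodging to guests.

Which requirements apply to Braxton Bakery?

Large Premises License, Large Premises Registration, Municipal Registration, Operating Permit

(a) floor area 6,700 square feet ≤ 8,100 square feet → General Business Certificate not required.
(b) years in business 8 ≤ 12; is a home-based business (not: operates from an industrially zoned site) → Commercial Registration not required.
(c) floor area 6,700 square feet ≥ 1,800 square feet; years in business 8 > 2 → Commercial License not required.
(d) floor area 6,700 square feet ≥ 300 square feet → Municipal Authorization required.
(e) years in business 8 > 4; floor area 6,700 square feet < 10,100 square feet; provides lodging to guests → Regulatory Permit not required.
(f) floor area 6,700 square feet ≥ 800 square feet → Large Premises License required.
(g) years in business 8 > 7; floor area 6,700 square feet ≤ 7,400 square feet → Annual Certificate not required.
(h) is a sole proprietorship; is a home-based business; floor area 6,700 square feet ≤ 11,100 square feet → Operating Permit required.
(i) floor area 6,700 square feet > 6,600 square feet → Municipal Registration required.
(j) floor area 6,700 square feet > 5,500 square feet; is a sole proprietorship → Large Premises Registration required.
(k) years in business 8 < 19 → exempt from Municipal Authorization.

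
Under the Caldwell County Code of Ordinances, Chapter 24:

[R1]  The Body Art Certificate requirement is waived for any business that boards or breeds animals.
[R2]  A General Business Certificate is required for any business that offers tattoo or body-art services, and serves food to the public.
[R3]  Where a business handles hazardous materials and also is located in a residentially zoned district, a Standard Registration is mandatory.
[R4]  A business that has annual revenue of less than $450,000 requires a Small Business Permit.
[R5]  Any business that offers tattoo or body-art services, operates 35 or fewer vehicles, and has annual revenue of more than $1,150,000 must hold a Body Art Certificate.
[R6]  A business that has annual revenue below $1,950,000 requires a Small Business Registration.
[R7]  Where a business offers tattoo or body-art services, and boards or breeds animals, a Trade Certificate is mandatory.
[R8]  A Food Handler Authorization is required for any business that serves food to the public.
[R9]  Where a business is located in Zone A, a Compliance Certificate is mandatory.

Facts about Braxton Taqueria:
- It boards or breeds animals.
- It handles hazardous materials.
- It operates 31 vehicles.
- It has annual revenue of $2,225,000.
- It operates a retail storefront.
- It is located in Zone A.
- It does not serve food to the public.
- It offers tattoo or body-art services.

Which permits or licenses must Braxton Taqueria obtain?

[R1] boards or breeds animals → exempt from Body Art Certificate.
[R2] offers tattoo or body-art services; does not serve food to the public → General Business Certificate not required.
[R3] handles hazardous materials; is located in Zone A (not: is located in a residentially zoned district) → Standard Registration not required.
[R4] revenue $2,225,000 ≥ $450,000 → Small Business Permit not required.
[R5] offers tattoo or body-art services; vehicles 31 ≤ 35; revenue $2,225,000 > $1,150,000 → Body Art Certificate required.
[R6] revenue $2,225,000 ≥ $1,950,000 → Small Business Registration not required.
[R7] offers tattoo or body-art services; boards or breeds animals → Trade Certificate required.
[R8] does not serve food to the public → Food Handler Authorization not required.
[R9] is located in Zone A → Compliance Certificate required.

Compliance Certificate, Trade Certificate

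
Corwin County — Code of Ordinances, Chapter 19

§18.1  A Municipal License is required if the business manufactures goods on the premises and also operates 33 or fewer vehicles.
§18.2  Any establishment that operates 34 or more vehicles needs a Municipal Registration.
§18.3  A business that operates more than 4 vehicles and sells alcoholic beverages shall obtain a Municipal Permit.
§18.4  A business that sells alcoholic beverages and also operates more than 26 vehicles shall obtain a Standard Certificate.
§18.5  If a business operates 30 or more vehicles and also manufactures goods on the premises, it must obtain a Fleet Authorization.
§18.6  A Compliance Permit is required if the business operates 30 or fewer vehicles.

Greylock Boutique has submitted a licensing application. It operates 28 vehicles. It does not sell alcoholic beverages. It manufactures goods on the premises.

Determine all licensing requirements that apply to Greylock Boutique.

§18.1 manufactures goods on the premises; vehicles 28 ≤ 33 → Municipal License required.
§18.2 vehicles 28 < 34 → Municipal Registration not required.
§18.3 vehicles 28 > 4; does not sell alcoholic beverages → Municipal Permit not required.
§18.4 does not sell alcoholic beverages; vehicles 28 > 26 → Standard Certificate not required.
§18.5 vehicles 28 < 30; manufactures goods on the premises → Fleet Authorization not required.
§18.6 vehicles 28 ≤ 30 → Compliance Permit required.

Compliance Permit, Municipal License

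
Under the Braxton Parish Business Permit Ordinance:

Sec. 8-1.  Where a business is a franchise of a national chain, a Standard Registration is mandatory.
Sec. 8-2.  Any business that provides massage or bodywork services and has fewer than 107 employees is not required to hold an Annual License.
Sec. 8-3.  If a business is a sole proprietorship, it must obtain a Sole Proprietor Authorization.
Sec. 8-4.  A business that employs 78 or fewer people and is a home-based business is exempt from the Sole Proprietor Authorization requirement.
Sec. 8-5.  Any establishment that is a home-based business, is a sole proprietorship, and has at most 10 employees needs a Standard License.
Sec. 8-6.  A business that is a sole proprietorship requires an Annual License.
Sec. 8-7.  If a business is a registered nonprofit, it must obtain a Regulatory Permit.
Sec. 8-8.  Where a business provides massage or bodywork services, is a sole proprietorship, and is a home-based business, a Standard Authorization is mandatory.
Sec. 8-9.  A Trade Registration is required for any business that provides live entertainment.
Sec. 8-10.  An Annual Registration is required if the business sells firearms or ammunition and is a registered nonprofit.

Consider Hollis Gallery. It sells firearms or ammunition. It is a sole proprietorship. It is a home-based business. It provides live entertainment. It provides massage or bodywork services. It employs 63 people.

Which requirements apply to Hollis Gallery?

Sec. 8-1. is a sole proprietorship (not: is a franchise of a national chain) → Standard Registration not required.
Sec. 8-2. provides massage or bodywork services; employees 63 < 107 → exempt from Annual License.
Sec. 8-3. is a sole proprietorship → Sole Proprietor Authorization required.
Sec. 8-4. employees 63 ≤ 78; is a home-based business → exempt from Sole Proprietor Authorization.
Sec. 8-5. is a home-based business; is a sole proprietorship; employees 63 > 10 → Standard License not required.
Sec. 8-6. is a sole proprietorship → Annual License required.
Sec. 8-7. is a sole proprietorship (not: is a registered nonprofit) → Regulatory Permit not required.
Sec. 8-8. provides massage or bodywork services; is a sole proprietorship; is a home-based business → Standard Authorization required.
Sec. 8-9. provides live entertainment → Trade Registration required.
Sec. 8-10. sells firearms or ammunition; is a sole proprietorship (not: is a registered nonprofit) → Annual Registration not required.

Standard Authorization, Trade Registration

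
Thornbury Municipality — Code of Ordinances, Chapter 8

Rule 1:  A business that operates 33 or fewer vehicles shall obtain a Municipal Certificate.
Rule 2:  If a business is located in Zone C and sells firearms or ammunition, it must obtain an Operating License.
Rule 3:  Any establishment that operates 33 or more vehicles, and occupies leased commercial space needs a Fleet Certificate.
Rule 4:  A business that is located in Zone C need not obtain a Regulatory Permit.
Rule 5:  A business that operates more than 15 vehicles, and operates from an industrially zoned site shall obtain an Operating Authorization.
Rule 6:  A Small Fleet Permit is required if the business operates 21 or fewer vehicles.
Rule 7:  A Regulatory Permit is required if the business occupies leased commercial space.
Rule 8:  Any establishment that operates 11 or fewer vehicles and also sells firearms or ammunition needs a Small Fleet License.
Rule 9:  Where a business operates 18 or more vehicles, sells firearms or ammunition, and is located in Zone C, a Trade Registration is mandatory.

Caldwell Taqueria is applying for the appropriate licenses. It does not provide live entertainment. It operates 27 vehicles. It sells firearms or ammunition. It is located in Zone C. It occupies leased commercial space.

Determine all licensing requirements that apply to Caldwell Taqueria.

Rule 1: vehicles 27 ≤ 33 → Municipal Certificate required.
Rule 2: is located in Zone C; sells firearms or ammunition → Operating License required.
Rule 3: vehicles 27 < 33; occupies leased commercial space → Fleet Certificate not required.
Rule 4: is located in Zone C → exempt from Regulatory Permit.
Rule 5: vehicles 27 > 15; occupies leased commercial space (not: operates from an industrially zoned site) → Operating Authorization not required.
Rule 6: vehicles 27 > 21 → Small Fleet Permit not required.
Rule 7: occupies leased commercial space → Regulatory Permit required.
Rule 8: vehicles 27 > 11; sells firearms or ammunition → Small Fleet License not required.
Rule 9: vehicles 27 ≥ 18; sells firearms or ammunition; is located in Zone C → Trade Registration required.

Municipal Certificate, Operating License, Trade Registration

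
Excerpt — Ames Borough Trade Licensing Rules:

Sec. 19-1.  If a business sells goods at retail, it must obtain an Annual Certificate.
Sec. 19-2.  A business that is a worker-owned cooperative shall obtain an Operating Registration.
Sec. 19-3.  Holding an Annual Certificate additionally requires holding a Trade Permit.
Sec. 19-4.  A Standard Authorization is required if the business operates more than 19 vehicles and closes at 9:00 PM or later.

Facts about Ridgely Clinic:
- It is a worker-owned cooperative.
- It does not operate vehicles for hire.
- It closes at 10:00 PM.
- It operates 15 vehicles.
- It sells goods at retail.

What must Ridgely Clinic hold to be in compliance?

Sec. 19-1. sells goods at retail → Annual Certificate required.
Sec. 19-2. is a worker-owned cooperative → Operating Registration required.
Sec. 19-3. Annual Certificate is required → Trade Permit also required.
Sec. 19-4. vehicles 15 ≤ 19; closes 10:00 PM, after 9:00 PM → Standard Authorization not required.

Annual Certificate, Operating Registration, Trade Permit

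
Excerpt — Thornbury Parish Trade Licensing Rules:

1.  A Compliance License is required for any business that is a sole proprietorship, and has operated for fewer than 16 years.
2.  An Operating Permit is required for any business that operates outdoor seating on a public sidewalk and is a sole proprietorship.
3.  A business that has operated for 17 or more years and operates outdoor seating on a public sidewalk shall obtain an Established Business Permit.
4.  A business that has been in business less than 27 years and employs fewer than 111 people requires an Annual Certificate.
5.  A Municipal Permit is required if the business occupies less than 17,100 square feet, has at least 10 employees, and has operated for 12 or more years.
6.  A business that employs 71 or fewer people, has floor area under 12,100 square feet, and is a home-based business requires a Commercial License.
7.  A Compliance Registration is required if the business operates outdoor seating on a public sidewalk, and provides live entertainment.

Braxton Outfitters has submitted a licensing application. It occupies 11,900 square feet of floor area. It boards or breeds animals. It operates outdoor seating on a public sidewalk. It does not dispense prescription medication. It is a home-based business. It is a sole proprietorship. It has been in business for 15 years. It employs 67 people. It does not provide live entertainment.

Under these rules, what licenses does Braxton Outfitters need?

1. is a sole proprietorship; years in business 15 < 16 → Compliance License required.
2. operates outdoor seating on a public sidewalk; is a sole proprietorship → Operating Permit required.
3. years in business 15 < 17; operates outdoor seating on a public sidewalk → Established Business Permit not required.
4. years in business 15 < 27; employees 67 < 111 → Annual Certificate required.
5. floor area 11,900 square feet < 17,100 square feet; employees 67 ≥ 10; years in business 15 ≥ 12 → Municipal Permit required.
6. employees 67 ≤ 71; floor area 11,900 square feet < 12,100 square feet; is a home-based business → Commercial License required.
7. operates outdoor seating on a public sidewalk; does not provide live entertainment → Compliance Registration not required.

Annual Certificate, Commercial License, Compliance License, Municipal Permit, Operating Permit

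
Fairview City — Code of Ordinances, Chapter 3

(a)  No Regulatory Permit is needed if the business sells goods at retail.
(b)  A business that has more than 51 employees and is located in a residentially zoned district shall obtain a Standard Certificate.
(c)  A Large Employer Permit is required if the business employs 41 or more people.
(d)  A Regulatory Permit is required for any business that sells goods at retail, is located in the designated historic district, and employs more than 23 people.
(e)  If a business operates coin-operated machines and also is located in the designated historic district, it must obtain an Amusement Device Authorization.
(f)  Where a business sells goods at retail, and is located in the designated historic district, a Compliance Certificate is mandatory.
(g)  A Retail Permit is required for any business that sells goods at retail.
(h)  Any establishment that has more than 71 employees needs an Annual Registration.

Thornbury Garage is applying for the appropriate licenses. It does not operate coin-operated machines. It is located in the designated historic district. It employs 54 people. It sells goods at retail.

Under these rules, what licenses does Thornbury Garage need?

Compliance Certificate, Large Employer Permit, Retail Permit

(a) sells goods at retail → exempt from Regulatory Permit.
(b) employees 54 > 51; is located in the designated historic district (not: is located in a residentially zoned district) → Standard Certificate not required.
(c) employees 54 ≥ 41 → Large Employer Permit required.
(d) sells goods at retail; is located in the designated historic district; employees 54 > 23 → Regulatory Permit required.
(e) does not operate coin-operated machines; is located in the designated historic district → Amusement Device Authorization not required.
(f) sells goods at retail; is located in the designated historic district → Compliance Certificate required.
(g) sells goods at retail → Retail Permit required.
(h) employees 54 ≤ 71 → Annual Registration not required.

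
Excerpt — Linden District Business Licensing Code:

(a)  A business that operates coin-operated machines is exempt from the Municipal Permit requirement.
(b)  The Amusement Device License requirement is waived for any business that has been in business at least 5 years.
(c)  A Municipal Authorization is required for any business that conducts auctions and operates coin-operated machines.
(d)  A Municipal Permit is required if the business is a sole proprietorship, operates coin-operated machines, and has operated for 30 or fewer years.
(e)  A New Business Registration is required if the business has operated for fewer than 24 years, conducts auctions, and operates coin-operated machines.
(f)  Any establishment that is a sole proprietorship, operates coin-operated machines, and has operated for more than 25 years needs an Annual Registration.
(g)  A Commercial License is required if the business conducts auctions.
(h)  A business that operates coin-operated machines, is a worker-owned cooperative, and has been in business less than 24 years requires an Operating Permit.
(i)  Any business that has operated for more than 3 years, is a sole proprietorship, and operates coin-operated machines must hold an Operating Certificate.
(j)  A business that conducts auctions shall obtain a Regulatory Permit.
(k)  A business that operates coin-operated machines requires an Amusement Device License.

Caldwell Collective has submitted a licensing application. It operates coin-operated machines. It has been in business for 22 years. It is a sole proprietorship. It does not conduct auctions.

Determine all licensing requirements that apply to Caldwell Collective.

(a) operates coin-operated machines → exempt from Municipal Permit.
(b) years in business 22 ≥ 5 → exempt from Amusement Device License.
(c) does not conduct auctions; operates coin-operated machines → Municipal Authorization not required.
(d) is a sole proprietorship; operates coin-operated machines; years in business 22 ≤ 30 → Municipal Permit required.
(e) years in business 22 < 24; does not conduct auctions; operates coin-operated machines → New Business Registration not required.
(f) is a sole proprietorship; operates coin-operated machines; years in business 22 ≤ 25 → Annual Registration not required.
(g) does not conduct auctions → Commercial License not required.
(h) operates coin-operated machines; is a sole proprietorship (not: is a worker-owned cooperative); years in business 22 < 24 → Operating Permit not required.
(i) years in business 22 > 3; is a sole proprietorship; operates coin-operated machines → Operating Certificate required.
(j) does not conduct auctions → Regulatory Permit not required.
(k) operates coin-operated machines → Amusement Device License required.

Operating Certificate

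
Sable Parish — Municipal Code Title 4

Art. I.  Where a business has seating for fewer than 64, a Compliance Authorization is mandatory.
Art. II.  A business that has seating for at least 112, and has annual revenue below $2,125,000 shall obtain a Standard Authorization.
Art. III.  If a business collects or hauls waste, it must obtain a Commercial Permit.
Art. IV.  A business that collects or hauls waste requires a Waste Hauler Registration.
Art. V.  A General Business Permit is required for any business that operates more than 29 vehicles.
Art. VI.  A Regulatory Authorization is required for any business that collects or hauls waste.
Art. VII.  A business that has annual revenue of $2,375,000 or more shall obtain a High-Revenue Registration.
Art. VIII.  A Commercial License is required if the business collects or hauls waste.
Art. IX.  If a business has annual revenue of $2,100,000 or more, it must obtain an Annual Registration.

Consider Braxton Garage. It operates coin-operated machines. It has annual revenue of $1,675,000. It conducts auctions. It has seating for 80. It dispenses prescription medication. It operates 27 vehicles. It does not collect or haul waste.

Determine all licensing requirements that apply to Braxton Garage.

None

Art. I. seating 80 ≥ 64 → Compliance Authorization not required.
Art. II. seating 80 < 112; revenue $1,675,000 < $2,125,000 → Standard Authorization not required.
Art. III. does not collect or haul waste → Commercial Permit not required.
Art. IV. does not collect or haul waste → Waste Hauler Registration not required.
Art. V. vehicles 27 ≤ 29 → General Business Permit not required.
Art. VI. does not collect or haul waste → Regulatory Authorization not required.
Art. VII. revenue $1,675,000 < $2,375,000 → High-Revenue Registration not required.
Art. VIII. does not collect or haul waste → Commercial License not required.
Art. IX. revenue $1,675,000 < $2,100,000 → Annual Registration not required.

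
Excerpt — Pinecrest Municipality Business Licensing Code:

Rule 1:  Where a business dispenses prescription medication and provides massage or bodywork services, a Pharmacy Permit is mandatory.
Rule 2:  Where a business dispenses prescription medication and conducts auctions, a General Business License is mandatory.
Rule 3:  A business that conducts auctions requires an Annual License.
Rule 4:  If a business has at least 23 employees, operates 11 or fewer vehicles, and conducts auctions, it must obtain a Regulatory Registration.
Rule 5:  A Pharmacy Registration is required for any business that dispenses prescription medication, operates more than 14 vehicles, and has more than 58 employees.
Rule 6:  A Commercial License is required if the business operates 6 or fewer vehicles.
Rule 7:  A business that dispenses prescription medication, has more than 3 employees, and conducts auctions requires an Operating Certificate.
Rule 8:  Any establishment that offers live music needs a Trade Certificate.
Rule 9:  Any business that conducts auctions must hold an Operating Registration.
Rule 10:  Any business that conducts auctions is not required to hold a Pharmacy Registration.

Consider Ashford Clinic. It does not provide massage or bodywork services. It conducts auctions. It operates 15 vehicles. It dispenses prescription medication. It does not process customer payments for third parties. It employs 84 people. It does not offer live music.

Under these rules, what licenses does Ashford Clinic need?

Annual License, General Business License, Operating Certificate, Operating Registration

Rule 1: dispenses prescription medication; does not provide massage or bodywork services → Pharmacy Permit not required.
Rule 2: dispenses prescription medication; conducts auctions → General Business License required.
Rule 3: conducts auctions → Annual License required.
Rule 4: employees 84 ≥ 23; vehicles 15 > 11; conducts auctions → Regulatory Registration not required.
Rule 5: dispenses prescription medication; vehicles 15 > 14; employees 84 > 58 → Pharmacy Registration required.
Rule 6: vehicles 15 > 6 → Commercial License not required.
Rule 7: dispenses prescription medication; employees 84 > 3; conducts auctions → Operating Certificate required.
Rule 8: does not offer live music → Trade Certificate not required.
Rule 9: conducts auctions → Operating Registration required.
Rule 10: conducts auctions → exempt from Pharmacy Registration.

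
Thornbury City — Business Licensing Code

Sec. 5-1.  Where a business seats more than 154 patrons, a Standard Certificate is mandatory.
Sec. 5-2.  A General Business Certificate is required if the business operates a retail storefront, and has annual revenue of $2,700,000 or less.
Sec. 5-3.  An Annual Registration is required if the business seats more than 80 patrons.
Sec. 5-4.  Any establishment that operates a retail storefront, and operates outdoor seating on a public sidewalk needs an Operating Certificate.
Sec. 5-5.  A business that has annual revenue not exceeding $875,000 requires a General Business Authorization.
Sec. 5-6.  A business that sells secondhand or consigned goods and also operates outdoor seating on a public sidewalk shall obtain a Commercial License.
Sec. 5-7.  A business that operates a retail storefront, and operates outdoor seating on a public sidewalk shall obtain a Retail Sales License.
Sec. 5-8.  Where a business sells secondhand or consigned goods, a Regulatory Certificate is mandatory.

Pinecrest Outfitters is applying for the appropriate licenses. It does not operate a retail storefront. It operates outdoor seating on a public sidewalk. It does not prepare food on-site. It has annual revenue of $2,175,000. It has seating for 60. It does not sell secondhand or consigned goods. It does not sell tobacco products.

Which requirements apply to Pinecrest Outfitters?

Sec. 5-1. seating 60 ≤ 154 → Standard Certificate not required.
Sec. 5-2. does not operate a retail storefront; revenue $2,175,000 ≤ $2,700,000 → General Business Certificate not required.
Sec. 5-3. seating 60 ≤ 80 → Annual Registration not required.
Sec. 5-4. does not operate a retail storefront; operates outdoor seating on a public sidewalk → Operating Certificate not required.
Sec. 5-5. revenue $2,175,000 > $875,000 → General Business Authorization not required.
Sec. 5-6. does not sell secondhand or consigned goods; operates outdoor seating on a public sidewalk → Commercial License not required.
Sec. 5-7. does not operate a retail storefront; operates outdoor seating on a public sidewalk → Retail Sales License not required.
Sec. 5-8. does not sell secondhand or consigned goods → Regulatory Certificate not required.

None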